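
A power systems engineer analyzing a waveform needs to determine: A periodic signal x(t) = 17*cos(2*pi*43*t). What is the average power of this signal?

Average power of A*cos(wt) is A^2/2.
P = 17^2 / 2 = 289/2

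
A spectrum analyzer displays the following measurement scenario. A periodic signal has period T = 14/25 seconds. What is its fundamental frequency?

The fundamental frequency is the reciprocal of the period.
f = 1/T = 1/(14/25) = 25/14 Hz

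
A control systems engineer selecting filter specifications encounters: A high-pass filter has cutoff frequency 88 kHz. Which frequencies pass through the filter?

A high-pass filter passes all frequencies above the cutoff frequency 88 kHz and attenuates lower frequencies.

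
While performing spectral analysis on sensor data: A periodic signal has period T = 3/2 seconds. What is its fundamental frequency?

The fundamental frequency is the reciprocal of the period.
f = 1/T = 1/(3/2) = 2/3 Hz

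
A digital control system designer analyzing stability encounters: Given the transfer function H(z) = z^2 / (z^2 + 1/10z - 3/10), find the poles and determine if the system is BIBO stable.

Poles are roots of the denominator: z^2 + 1/10z - 3/10 = 0.
Quadratic formula: z = [-(1/10) +/- sqrt((1/10)^2 - 4*(-3/10))] / 2
Discriminant = 1/100 + 6/5 = 121/100; sqrt = 11/10.
z = (-1/10 +/- 11/10) / 2 => z = 1/2 or z = -3/5.
|p1| = 1/2, |p2| = 3/5.
For BIBO stability, all poles must lie inside the unit circle (|p| < 1).
System is STABLE since both |p| < 1.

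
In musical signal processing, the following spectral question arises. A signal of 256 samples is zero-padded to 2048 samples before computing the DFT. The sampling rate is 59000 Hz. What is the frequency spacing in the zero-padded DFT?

Original DFT: N = 256, resolution = f_s/N = 59000/256 = 7375/32 Hz
Zero-padded DFT: N = 2048, resolution = f_s/N = 59000/2048 = 7375/256 Hz
Zero-padding interpolates the spectrum (finer frequency grid)
but does NOT improve the true spectral resolution (ability to resolve close frequencies).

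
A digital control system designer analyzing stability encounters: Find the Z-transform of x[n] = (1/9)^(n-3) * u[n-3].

Time-shifting property: if X(z) = Z{x[n]}, then Z{x[n-d]} = z^(-d) * X(z)
X(z) = z/(z - 1/9) for x[n] = (1/9)^n * u[n]
Z{x[n-3]} = z^(-3) * z/(z - 1/9) = z^(-2)/(z - 1/9)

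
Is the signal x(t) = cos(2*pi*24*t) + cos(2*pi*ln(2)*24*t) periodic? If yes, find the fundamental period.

f1 = 24 Hz, f2 = 24*ln(2) Hz
Ratio f2/f1 = ln(2), which is irrational.
Since the frequency ratio is irrational, no common period exists.
The signal is not periodic.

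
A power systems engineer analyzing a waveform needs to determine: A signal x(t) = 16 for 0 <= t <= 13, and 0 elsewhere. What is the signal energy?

Energy = integral of |x(t)|^2 dt over the signal duration
= 16^2 * 13 = 256 * 13 = 3328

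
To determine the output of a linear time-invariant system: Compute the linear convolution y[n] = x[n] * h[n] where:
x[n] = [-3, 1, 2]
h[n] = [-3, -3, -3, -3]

y[n] = sum_k x[k]*h[n-k]. Output length = len(x) + len(h) - 1 = 3 + 4 - 1 = 6.
y[0] = -3*-3 = 9
y[1] = 1*-3 + -3*-3 = 6
y[2] = 2*-3 + 1*-3 + -3*-3 = 0
y[3] = 2*-3 + 1*-3 + -3*-3 = 0
y[4] = 2*-3 + 1*-3 = -9
y[5] = 2*-3 = -6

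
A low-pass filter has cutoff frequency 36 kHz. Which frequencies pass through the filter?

A low-pass filter passes all frequencies below the cutoff frequency 36 kHz and attenuates higher frequencies.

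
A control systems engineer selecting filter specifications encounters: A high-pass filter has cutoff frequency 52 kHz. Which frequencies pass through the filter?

A high-pass filter passes all frequencies above the cutoff frequency 52 kHz and attenuates lower frequencies.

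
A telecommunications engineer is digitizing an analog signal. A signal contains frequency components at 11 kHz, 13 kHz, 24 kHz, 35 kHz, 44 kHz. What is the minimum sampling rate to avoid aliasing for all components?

The highest frequency component is f_max = 44 kHz.
Nyquist rate = 2 * f_max = 2 * 44 kHz = 88 kHz.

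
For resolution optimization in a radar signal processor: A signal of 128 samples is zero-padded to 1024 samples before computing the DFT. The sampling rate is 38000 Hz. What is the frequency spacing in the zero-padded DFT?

Original DFT: N = 128, resolution = f_s/N = 38000/128 = 2375/8 Hz
Zero-padded DFT: N = 1024, resolution = f_s/N = 38000/1024 = 2375/64 Hz
Zero-padding interpolates the spectrum (finer frequency grid)
but does NOT improve the true spectral resolution (ability to resolve close frequencies).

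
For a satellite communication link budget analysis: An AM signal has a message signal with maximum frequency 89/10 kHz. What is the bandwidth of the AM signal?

In AM (double-sideband), the bandwidth is twice the message frequency.
BW = 2 * f_m = 2 * 89/10 kHz = 89/5 kHz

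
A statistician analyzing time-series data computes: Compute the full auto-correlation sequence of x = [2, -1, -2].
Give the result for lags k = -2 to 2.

r_xx[k] = sum_m x[m]*x[m+k], indexed from 0, for k = -2 to 2:
  r_xx[-2] = x[2]*x[0] = -4
  r_xx[-1] = x[1]*x[0] + x[2]*x[1] = 0
  r_xx[0] = x[0]*x[0] + x[1]*x[1] + x[2]*x[2] = 9
  r_xx[1] = x[0]*x[1] + x[1]*x[2] = 0
  r_xx[2] = x[0]*x[2] = -4
r_xx = [-4, 0, 9, 0, -4]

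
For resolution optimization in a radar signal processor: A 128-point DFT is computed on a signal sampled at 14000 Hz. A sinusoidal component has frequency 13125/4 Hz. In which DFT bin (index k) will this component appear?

DFT frequency resolution = f_s/N = 14000/128 = 875/8 Hz
Bin index k = f_signal / resolution = 13125/4 / 875/8 = 30
The signal frequency 13125/4 Hz falls in DFT bin k = 30.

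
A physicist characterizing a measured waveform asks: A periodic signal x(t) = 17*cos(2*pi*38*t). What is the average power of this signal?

Average power of A*cos(wt) is A^2/2.
P = 17^2 / 2 = 289/2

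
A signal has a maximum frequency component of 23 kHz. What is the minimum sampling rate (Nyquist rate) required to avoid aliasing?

By the Nyquist-Shannon sampling theorem,
the minimum sampling rate (Nyquist rate) must be at least 2 * f_max.
Nyquist rate = 2 * 23 kHz = 46 kHz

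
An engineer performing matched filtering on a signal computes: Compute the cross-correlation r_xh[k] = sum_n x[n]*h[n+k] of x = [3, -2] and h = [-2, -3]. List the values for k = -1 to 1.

Both sequences indexed from 0 and zero outside their support.
Lags with overlap: k = -1 to 1.
  r_xh[-1] = x[1]*h[0] = 4
  r_xh[0] = x[0]*h[0] + x[1]*h[1] = 0
  r_xh[1] = x[0]*h[1] = -9
r_xh = [4, 0, -9] (for k = -1, ..., 1)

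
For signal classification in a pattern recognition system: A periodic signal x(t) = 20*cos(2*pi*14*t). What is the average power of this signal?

Average power of A*cos(wt) is A^2/2.
P = 20^2 / 2 = 400/2 = 200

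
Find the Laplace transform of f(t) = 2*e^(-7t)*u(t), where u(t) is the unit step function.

Standard Laplace transform pair:
e^(-at)*u(t) <-> 1/(s+a)
With a = 7: L{2*e^(-7t)*u(t)} = 2/(s+7), ROC: Re(s) > -7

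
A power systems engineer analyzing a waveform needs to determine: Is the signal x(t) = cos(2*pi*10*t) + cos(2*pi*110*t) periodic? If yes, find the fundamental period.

f1 = 10 Hz, f2 = 110 Hz
Period T1 = 1/10, T2 = 1/110
Ratio T1/T2 = 110/10, which is rational.
The signal is periodic with fundamental period T = 1/GCD(10,110) = 1/10 s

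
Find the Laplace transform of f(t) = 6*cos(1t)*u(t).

Standard pair: cos(wt)*u(t) <-> s/(s^2+w^2)
With w = 1: L{6*cos(1t)*u(t)} = 6s/(s^2+1)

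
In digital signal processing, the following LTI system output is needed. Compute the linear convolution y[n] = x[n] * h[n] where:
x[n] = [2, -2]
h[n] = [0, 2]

y[n] = sum_k x[k]*h[n-k]. Output length = len(x) + len(h) - 1 = 2 + 2 - 1 = 3.
y[0] = 2*0 = 0
y[1] = -2*0 + 2*2 = 4
y[2] = -2*2 = -4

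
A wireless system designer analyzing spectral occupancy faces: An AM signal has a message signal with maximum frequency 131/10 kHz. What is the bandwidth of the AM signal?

In AM (double-sideband), the bandwidth is twice the message frequency.
BW = 2 * f_m = 2 * 131/10 kHz = 131/5 kHz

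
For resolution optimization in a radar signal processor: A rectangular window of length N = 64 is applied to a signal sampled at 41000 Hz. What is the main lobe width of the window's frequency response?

For a rectangular window of length N,
the main lobe width in frequency is 2*f_s/N.
= 2*41000/64 = 5125/4 Hz
This determines the minimum frequency separation for resolving two sinusoids.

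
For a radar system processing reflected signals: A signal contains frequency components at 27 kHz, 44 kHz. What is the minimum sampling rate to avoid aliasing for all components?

The highest frequency component is f_max = 44 kHz.
Nyquist rate = 2 * f_max = 2 * 44 kHz = 88 kHz.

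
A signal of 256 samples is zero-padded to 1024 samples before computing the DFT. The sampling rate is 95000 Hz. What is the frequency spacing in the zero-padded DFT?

Original DFT: N = 256, resolution = f_s/N = 95000/256 = 11875/32 Hz
Zero-padded DFT: N = 1024, resolution = f_s/N = 95000/1024 = 11875/128 Hz
Zero-padding interpolates the spectrum (finer frequency grid)
but does NOT improve the true spectral resolution (ability to resolve close frequencies).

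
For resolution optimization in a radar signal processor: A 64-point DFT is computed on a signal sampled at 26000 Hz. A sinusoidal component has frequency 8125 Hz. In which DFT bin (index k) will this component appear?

DFT frequency resolution = f_s/N = 26000/64 = 1625/4 Hz
Bin index k = f_signal / resolution = 8125 / 1625/4 = 20
The signal frequency 8125 Hz falls in DFT bin k = 20.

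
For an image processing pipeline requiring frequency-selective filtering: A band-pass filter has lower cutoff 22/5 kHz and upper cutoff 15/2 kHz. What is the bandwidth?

Bandwidth = f_high - f_low
= 15/2 kHz - 22/5 kHz = 31/10 kHz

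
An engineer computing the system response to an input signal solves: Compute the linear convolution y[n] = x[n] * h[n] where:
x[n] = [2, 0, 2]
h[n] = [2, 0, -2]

y[n] = sum_k x[k]*h[n-k]. Output length = len(x) + len(h) - 1 = 3 + 3 - 1 = 5.
y[0] = 2*2 = 4
y[1] = 0*2 + 2*0 = 0
y[2] = 2*2 + 0*0 + 2*-2 = 0
y[3] = 2*0 + 0*-2 = 0
y[4] = 2*-2 = -4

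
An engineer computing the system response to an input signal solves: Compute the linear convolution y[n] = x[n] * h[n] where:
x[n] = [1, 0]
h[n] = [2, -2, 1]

y[n] = sum_k x[k]*h[n-k]. Output length = len(x) + len(h) - 1 = 2 + 3 - 1 = 4.
y[0] = 1*2 = 2
y[1] = 0*2 + 1*-2 = -2
y[2] = 0*-2 + 1*1 = 1
y[3] = 0*1 = 0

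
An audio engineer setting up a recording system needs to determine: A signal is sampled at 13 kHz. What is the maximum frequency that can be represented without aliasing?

The maximum frequency that can be represented without aliasing
is the Nyquist frequency: f_max = f_s / 2 = 13 kHz / 2 = 13/2 kHz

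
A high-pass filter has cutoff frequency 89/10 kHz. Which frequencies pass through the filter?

A high-pass filter passes all frequencies above the cutoff frequency 89/10 kHz and attenuates lower frequencies.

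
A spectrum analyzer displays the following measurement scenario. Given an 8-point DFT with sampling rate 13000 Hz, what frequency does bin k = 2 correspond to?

The frequency of DFT bin k is: f_k = k * f_s / N
f_2 = 2 * 13000 / 8 = 3250 Hz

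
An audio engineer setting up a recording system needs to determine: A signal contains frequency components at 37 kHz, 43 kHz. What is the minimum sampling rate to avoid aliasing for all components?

The highest frequency component is f_max = 43 kHz.
Nyquist rate = 2 * f_max = 2 * 43 kHz = 86 kHz.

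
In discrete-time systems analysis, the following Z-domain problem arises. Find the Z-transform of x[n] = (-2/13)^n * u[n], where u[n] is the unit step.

The Z-transform of a^n * u[n] is z/(z-a) for |z| > |a|.
Here a = -2/13, so X(z) = z/(z - (-2/13)) = 13z/(13z + 2)
ROC: |z| > 2/13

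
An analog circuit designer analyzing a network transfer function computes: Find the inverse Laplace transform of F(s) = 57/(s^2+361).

Standard pair: w/(s^2+w^2) <-> sin(wt)*u(t)
Recognize w^2 = 361, so w = 19; numerator 57 = 3*19.
f(t) = 3*sin(19t)*u(t)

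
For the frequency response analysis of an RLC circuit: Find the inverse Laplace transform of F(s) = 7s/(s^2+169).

Standard pair: s/(s^2+w^2) <-> cos(wt)*u(t)
With k=7, w=13: f(t) = 7*cos(13t)*u(t)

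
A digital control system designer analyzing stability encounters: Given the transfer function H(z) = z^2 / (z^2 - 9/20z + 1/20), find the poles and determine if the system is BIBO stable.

Poles are roots of the denominator: z^2 - 9/20z + 1/20 = 0.
Quadratic formula: z = [-(-9/20) +/- sqrt((-9/20)^2 - 4*(1/20))] / 2
Discriminant = 81/400 - 1/5 = 1/400; sqrt = 1/20.
z = (9/20 +/- 1/20) / 2 => z = 1/4 or z = 1/5.
|p1| = 1/4, |p2| = 1/5.
For BIBO stability, all poles must lie inside the unit circle (|p| < 1).
System is STABLE since both |p| < 1.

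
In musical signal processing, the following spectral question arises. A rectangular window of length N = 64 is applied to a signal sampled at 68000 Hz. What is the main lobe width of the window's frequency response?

For a rectangular window of length N,
the main lobe width in frequency is 2*f_s/N.
= 2*68000/64 = 2125 Hz
This determines the minimum frequency separation for resolving two sinusoids.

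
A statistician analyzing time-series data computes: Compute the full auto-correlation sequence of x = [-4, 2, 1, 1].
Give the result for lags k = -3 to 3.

r_xx[k] = sum_m x[m]*x[m+k], indexed from 0, for k = -3 to 3:
  r_xx[-3] = x[3]*x[0] = -4
  r_xx[-2] = x[2]*x[0] + x[3]*x[1] = -2
  r_xx[-1] = x[1]*x[0] + x[2]*x[1] + x[3]*x[2] = -5
  r_xx[0] = x[0]*x[0] + x[1]*x[1] + x[2]*x[2] + x[3]*x[3] = 22
  r_xx[1] = x[0]*x[1] + x[1]*x[2] + x[2]*x[3] = -5
  r_xx[2] = x[0]*x[2] + x[1]*x[3] = -2
  r_xx[3] = x[0]*x[3] = -4
r_xx = [-4, -2, -5, 22, -5, -2, -4]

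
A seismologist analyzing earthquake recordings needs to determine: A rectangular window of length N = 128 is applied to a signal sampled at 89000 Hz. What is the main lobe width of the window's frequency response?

For a rectangular window of length N,
the main lobe width in frequency is 2*f_s/N.
= 2*89000/128 = 11125/8 Hz
This determines the minimum frequency separation for resolving two sinusoids.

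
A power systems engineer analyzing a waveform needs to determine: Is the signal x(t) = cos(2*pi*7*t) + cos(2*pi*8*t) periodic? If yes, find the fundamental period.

f1 = 7 Hz, f2 = 8 Hz
Period T1 = 1/7, T2 = 1/8
Ratio T1/T2 = 8/7, which is rational.
The signal is periodic with fundamental period T = 1/GCD(7,8) = 1 s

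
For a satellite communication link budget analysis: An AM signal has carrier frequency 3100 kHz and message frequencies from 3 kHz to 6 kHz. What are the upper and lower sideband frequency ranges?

Upper sideband (USB) = fc + [fm_low, fm_high] = 3100 + [3, 6] = [3103, 3106] kHz
Lower sideband (LSB) = fc - [fm_high, fm_low] = 3100 - [6, 3] = [3094, 3097] kHz
Total occupied spectrum: 3094 kHz to 3106 kHz (plus carrier at 3100 kHz)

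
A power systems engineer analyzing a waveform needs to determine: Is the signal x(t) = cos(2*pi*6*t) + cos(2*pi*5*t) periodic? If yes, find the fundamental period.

f1 = 6 Hz, f2 = 5 Hz
Period T1 = 1/6, T2 = 1/5
Ratio T1/T2 = 5/6, which is rational.
The signal is periodic with fundamental period T = 1/GCD(6,5) = 1 s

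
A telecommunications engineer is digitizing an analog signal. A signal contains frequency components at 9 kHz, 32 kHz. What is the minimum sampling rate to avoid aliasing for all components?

The highest frequency component is f_max = 32 kHz.
Nyquist rate = 2 * f_max = 2 * 32 kHz = 64 kHz.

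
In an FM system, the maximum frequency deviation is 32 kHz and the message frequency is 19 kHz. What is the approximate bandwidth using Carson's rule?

Carson's rule: BW = 2*(delta_f + f_m)
= 2*(32 + 19) kHz = 102 kHz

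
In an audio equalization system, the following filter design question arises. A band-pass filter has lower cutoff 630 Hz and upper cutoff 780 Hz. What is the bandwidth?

Bandwidth = f_high - f_low
= 780 Hz - 630 Hz = 150 Hz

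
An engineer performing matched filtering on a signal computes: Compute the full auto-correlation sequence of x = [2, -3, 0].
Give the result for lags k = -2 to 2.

r_xx[k] = sum_m x[m]*x[m+k], indexed from 0, for k = -2 to 2:
  r_xx[-2] = x[2]*x[0] = 0
  r_xx[-1] = x[1]*x[0] + x[2]*x[1] = -6
  r_xx[0] = x[0]*x[0] + x[1]*x[1] + x[2]*x[2] = 13
  r_xx[1] = x[0]*x[1] + x[1]*x[2] = -6
  r_xx[2] = x[0]*x[2] = 0
r_xx = [0, -6, 13, -6, 0]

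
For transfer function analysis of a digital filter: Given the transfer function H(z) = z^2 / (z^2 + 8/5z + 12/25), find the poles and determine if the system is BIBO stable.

Poles are roots of the denominator: z^2 + 8/5z + 12/25 = 0.
Quadratic formula: z = [-(8/5) +/- sqrt((8/5)^2 - 4*(12/25))] / 2
Discriminant = 64/25 - 48/25 = 16/25; sqrt = 4/5.
z = (-8/5 +/- 4/5) / 2 => z = -2/5 or z = -6/5.
|p1| = 6/5, |p2| = 2/5.
For BIBO stability, all poles must lie inside the unit circle (|p| < 1).
System is UNSTABLE since at least one |p| >= 1.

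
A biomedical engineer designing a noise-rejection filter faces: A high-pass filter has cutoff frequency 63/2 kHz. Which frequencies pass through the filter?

A high-pass filter passes all frequencies above the cutoff frequency 63/2 kHz and attenuates lower frequencies.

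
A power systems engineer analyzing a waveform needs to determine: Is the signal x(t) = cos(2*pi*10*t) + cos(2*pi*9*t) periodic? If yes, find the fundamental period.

f1 = 10 Hz, f2 = 9 Hz
Period T1 = 1/10, T2 = 1/9
Ratio T1/T2 = 9/10, which is rational.
The signal is periodic with fundamental period T = 1/GCD(10,9) = 1 s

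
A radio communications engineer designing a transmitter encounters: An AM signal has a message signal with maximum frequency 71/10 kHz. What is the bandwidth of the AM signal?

In AM (double-sideband), the bandwidth is twice the message frequency.
BW = 2 * f_m = 2 * 71/10 kHz = 71/5 kHz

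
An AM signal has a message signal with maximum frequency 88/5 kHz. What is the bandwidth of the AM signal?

In AM (double-sideband), the bandwidth is twice the message frequency.
BW = 2 * f_m = 2 * 88/5 kHz = 176/5 kHz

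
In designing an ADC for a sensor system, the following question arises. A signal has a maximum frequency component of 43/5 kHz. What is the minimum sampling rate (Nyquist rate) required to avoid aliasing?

By the Nyquist-Shannon sampling theorem,
the minimum sampling rate (Nyquist rate) must be at least 2 * f_max.
Nyquist rate = 2 * 43/5 kHz = 86/5 kHz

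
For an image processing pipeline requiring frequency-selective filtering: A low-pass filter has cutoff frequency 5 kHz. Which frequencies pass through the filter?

A low-pass filter passes all frequencies below the cutoff frequency 5 kHz and attenuates higher frequencies.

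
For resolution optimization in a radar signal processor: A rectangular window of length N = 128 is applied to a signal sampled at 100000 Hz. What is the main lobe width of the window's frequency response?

For a rectangular window of length N,
the main lobe width in frequency is 2*f_s/N.
= 2*100000/128 = 3125/2 Hz
This determines the minimum frequency separation for resolving two sinusoids.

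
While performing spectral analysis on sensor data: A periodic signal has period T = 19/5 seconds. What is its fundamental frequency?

The fundamental frequency is the reciprocal of the period.
f = 1/T = 1/(19/5) = 5/19 Hz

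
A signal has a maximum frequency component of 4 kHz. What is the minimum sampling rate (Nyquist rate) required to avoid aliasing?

By the Nyquist-Shannon sampling theorem,
the minimum sampling rate (Nyquist rate) must be at least 2 * f_max.
Nyquist rate = 2 * 4 kHz = 8 kHz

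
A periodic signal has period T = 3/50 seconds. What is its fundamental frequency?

The fundamental frequency is the reciprocal of the period.
f = 1/T = 1/(3/50) = 50/3 Hz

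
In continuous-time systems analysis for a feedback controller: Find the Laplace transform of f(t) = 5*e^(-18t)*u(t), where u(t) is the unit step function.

Standard Laplace transform pair:
e^(-at)*u(t) <-> 1/(s+a)
With a = 18: L{5*e^(-18t)*u(t)} = 5/(s+18), ROC: Re(s) > -18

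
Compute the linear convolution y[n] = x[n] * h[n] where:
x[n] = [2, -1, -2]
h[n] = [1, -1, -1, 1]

y[n] = sum_k x[k]*h[n-k]. Output length = len(x) + len(h) - 1 = 3 + 4 - 1 = 6.
y[0] = 2*1 = 2
y[1] = -1*1 + 2*-1 = -3
y[2] = -2*1 + -1*-1 + 2*-1 = -3
y[3] = -2*-1 + -1*-1 + 2*1 = 5
y[4] = -2*-1 + -1*1 = 1
y[5] = -2*1 = -2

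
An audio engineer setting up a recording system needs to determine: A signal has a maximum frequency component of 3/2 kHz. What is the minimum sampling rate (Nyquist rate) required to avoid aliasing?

By the Nyquist-Shannon sampling theorem,
the minimum sampling rate (Nyquist rate) must be at least 2 * f_max.
Nyquist rate = 2 * 3/2 kHz = 3 kHz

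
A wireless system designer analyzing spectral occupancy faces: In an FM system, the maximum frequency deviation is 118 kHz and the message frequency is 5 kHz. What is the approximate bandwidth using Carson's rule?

Carson's rule: BW = 2*(delta_f + f_m)
= 2*(118 + 5) kHz = 246 kHz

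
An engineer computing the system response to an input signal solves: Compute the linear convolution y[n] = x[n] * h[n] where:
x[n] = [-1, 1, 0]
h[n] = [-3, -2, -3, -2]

y[n] = sum_k x[k]*h[n-k]. Output length = len(x) + len(h) - 1 = 3 + 4 - 1 = 6.
y[0] = -1*-3 = 3
y[1] = 1*-3 + -1*-2 = -1
y[2] = 0*-3 + 1*-2 + -1*-3 = 1
y[3] = 0*-2 + 1*-3 + -1*-2 = -1
y[4] = 0*-3 + 1*-2 = -2
y[5] = 0*-2 = 0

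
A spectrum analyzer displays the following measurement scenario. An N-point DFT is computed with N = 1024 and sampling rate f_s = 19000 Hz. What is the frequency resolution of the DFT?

DFT frequency resolution = f_s / N
= 19000 / 1024 = 2375/128 Hz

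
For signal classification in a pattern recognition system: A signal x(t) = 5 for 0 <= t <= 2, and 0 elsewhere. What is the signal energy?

Energy = integral of |x(t)|^2 dt over the signal duration
= 5^2 * 2 = 25 * 2 = 50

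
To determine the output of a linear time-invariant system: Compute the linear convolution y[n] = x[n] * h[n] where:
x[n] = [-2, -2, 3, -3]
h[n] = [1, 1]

y[n] = sum_k x[k]*h[n-k]. Output length = len(x) + len(h) - 1 = 4 + 2 - 1 = 5.
y[0] = -2*1 = -2
y[1] = -2*1 + -2*1 = -4
y[2] = 3*1 + -2*1 = 1
y[3] = -3*1 + 3*1 = 0
y[4] = -3*1 = -3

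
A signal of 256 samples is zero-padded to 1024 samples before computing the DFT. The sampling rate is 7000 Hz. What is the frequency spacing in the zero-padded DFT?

Original DFT: N = 256, resolution = f_s/N = 7000/256 = 875/32 Hz
Zero-padded DFT: N = 1024, resolution = f_s/N = 7000/1024 = 875/128 Hz
Zero-padding interpolates the spectrum (finer frequency grid)
but does NOT improve the true spectral resolution (ability to resolve close frequencies).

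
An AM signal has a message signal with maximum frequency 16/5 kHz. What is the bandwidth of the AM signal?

In AM (double-sideband), the bandwidth is twice the message frequency.
BW = 2 * f_m = 2 * 16/5 kHz = 32/5 kHz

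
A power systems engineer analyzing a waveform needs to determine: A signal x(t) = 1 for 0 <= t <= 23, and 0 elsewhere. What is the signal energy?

Energy = integral of |x(t)|^2 dt over the signal duration
= 1^2 * 23 = 1 * 23 = 23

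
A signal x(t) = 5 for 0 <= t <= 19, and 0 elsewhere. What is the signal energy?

Energy = integral of |x(t)|^2 dt over the signal duration
= 5^2 * 19 = 25 * 19 = 475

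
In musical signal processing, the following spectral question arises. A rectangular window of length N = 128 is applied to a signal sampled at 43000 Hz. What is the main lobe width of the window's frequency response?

For a rectangular window of length N,
the main lobe width in frequency is 2*f_s/N.
= 2*43000/128 = 5375/8 Hz
This determines the minimum frequency separation for resolving two sinusoids.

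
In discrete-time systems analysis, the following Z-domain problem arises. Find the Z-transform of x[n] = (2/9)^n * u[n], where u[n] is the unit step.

The Z-transform of a^n * u[n] is z/(z-a) for |z| > |a|.
Here a = 2/9, so X(z) = z/(z - (2/9)) = 9z/(9z - 2)
ROC: |z| > 2/9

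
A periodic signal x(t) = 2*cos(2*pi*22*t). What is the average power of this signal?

Average power of A*cos(wt) is A^2/2.
P = 2^2 / 2 = 4/2 = 2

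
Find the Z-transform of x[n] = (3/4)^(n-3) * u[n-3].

Time-shifting property: if X(z) = Z{x[n]}, then Z{x[n-d]} = z^(-d) * X(z)
X(z) = z/(z - 3/4) for x[n] = (3/4)^n * u[n]
Z{x[n-3]} = z^(-3) * z/(z - 3/4) = z^(-2)/(z - 3/4)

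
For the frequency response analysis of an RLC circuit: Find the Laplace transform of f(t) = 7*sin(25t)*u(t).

Standard pair: sin(wt)*u(t) <-> w/(s^2+w^2)
With w = 25: L{7*sin(25t)*u(t)} = 175/(s^2+625)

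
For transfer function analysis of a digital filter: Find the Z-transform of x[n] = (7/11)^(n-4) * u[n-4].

Time-shifting property: if X(z) = Z{x[n]}, then Z{x[n-d]} = z^(-d) * X(z)
X(z) = z/(z - 7/11) for x[n] = (7/11)^n * u[n]
Z{x[n-4]} = z^(-4) * z/(z - 7/11) = z^(-3)/(z - 7/11)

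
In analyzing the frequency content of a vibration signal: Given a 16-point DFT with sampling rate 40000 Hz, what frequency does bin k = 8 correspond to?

The frequency of DFT bin k is: f_k = k * f_s / N
f_8 = 8 * 40000 / 16 = 20000 Hz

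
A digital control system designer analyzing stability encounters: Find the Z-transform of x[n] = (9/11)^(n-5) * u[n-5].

Time-shifting property: if X(z) = Z{x[n]}, then Z{x[n-d]} = z^(-d) * X(z)
X(z) = z/(z - 9/11) for x[n] = (9/11)^n * u[n]
Z{x[n-5]} = z^(-5) * z/(z - 9/11) = z^(-4)/(z - 9/11)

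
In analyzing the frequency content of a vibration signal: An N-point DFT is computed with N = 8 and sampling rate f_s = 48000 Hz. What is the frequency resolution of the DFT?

DFT frequency resolution = f_s / N
= 48000 / 8 = 6000 Hz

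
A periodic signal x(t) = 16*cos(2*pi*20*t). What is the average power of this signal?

Average power of A*cos(wt) is A^2/2.
P = 16^2 / 2 = 256/2 = 128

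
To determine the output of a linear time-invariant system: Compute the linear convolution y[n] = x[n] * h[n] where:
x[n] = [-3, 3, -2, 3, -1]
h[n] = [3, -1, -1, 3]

y[n] = sum_k x[k]*h[n-k]. Output length = len(x) + len(h) - 1 = 5 + 4 - 1 = 8.
y[0] = -3*3 = -9
y[1] = 3*3 + -3*-1 = 12
y[2] = -2*3 + 3*-1 + -3*-1 = -6
y[3] = 3*3 + -2*-1 + 3*-1 + -3*3 = -1
y[4] = -1*3 + 3*-1 + -2*-1 + 3*3 = 5
y[5] = -1*-1 + 3*-1 + -2*3 = -8
y[6] = -1*-1 + 3*3 = 10
y[7] = -1*3 = -3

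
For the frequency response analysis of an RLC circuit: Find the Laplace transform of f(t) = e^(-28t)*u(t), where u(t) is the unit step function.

Standard Laplace transform pair:
e^(-at)*u(t) <-> 1/(s+a)
With a = 28: L{e^(-28t)*u(t)} = 1/(s+28), ROC: Re(s) > -28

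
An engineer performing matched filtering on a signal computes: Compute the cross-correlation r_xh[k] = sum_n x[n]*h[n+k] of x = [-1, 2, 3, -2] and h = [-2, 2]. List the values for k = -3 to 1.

Both sequences indexed from 0 and zero outside their support.
Lags with overlap: k = -3 to 1.
  r_xh[-3] = x[3]*h[0] = 4
  r_xh[-2] = x[2]*h[0] + x[3]*h[1] = -10
  r_xh[-1] = x[1]*h[0] + x[2]*h[1] = 2
  r_xh[0] = x[0]*h[0] + x[1]*h[1] = 6
  r_xh[1] = x[0]*h[1] = -2
r_xh = [4, -10, 2, 6, -2] (for k = -3, ..., 1)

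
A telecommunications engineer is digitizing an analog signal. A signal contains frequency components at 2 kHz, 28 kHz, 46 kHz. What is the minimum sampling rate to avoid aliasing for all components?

The highest frequency component is f_max = 46 kHz.
Nyquist rate = 2 * f_max = 2 * 46 kHz = 92 kHz.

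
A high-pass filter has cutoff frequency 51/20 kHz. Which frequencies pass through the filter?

A high-pass filter passes all frequencies above the cutoff frequency 51/20 kHz and attenuates lower frequencies.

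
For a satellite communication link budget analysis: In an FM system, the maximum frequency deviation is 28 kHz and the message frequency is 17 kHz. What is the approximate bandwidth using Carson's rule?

Carson's rule: BW = 2*(delta_f + f_m)
= 2*(28 + 17) kHz = 90 kHz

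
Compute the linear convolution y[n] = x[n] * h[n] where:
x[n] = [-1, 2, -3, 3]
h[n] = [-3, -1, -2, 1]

y[n] = sum_k x[k]*h[n-k]. Output length = len(x) + len(h) - 1 = 4 + 4 - 1 = 7.
y[0] = -1*-3 = 3
y[1] = 2*-3 + -1*-1 = -5
y[2] = -3*-3 + 2*-1 + -1*-2 = 9
y[3] = 3*-3 + -3*-1 + 2*-2 + -1*1 = -11
y[4] = 3*-1 + -3*-2 + 2*1 = 5
y[5] = 3*-2 + -3*1 = -9
y[6] = 3*1 = 3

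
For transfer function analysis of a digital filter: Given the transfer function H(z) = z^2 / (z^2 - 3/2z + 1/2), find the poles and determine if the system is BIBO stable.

Poles are roots of the denominator: z^2 - 3/2z + 1/2 = 0.
Quadratic formula: z = [-(-3/2) +/- sqrt((-3/2)^2 - 4*(1/2))] / 2
Discriminant = 9/4 - 2 = 1/4; sqrt = 1/2.
z = (3/2 +/- 1/2) / 2 => z = 1 or z = 1/2.
|p1| = 1, |p2| = 1/2.
For BIBO stability, all poles must lie inside the unit circle (|p| < 1).
System is UNSTABLE since at least one |p| >= 1.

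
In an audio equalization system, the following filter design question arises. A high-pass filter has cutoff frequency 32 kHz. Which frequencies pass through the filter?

A high-pass filter passes all frequencies above the cutoff frequency 32 kHz and attenuates lower frequencies.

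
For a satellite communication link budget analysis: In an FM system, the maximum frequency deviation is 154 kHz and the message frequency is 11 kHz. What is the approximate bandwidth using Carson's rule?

Carson's rule: BW = 2*(delta_f + f_m)
= 2*(154 + 11) kHz = 330 kHz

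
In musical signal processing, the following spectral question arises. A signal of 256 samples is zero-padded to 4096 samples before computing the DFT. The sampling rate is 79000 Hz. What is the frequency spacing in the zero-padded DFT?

Original DFT: N = 256, resolution = f_s/N = 79000/256 = 9875/32 Hz
Zero-padded DFT: N = 4096, resolution = f_s/N = 79000/4096 = 9875/512 Hz
Zero-padding interpolates the spectrum (finer frequency grid)
but does NOT improve the true spectral resolution (ability to resolve close frequencies).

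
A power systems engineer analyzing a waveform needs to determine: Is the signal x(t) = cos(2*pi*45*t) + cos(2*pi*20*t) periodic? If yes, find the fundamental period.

f1 = 45 Hz, f2 = 20 Hz
Period T1 = 1/45, T2 = 1/20
Ratio T1/T2 = 20/45, which is rational.
The signal is periodic with fundamental period T = 1/GCD(45,20) = 1/5 s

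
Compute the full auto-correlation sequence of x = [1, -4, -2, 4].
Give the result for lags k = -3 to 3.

r_xx[k] = sum_m x[m]*x[m+k], indexed from 0, for k = -3 to 3:
  r_xx[-3] = x[3]*x[0] = 4
  r_xx[-2] = x[2]*x[0] + x[3]*x[1] = -18
  r_xx[-1] = x[1]*x[0] + x[2]*x[1] + x[3]*x[2] = -4
  r_xx[0] = x[0]*x[0] + x[1]*x[1] + x[2]*x[2] + x[3]*x[3] = 37
  r_xx[1] = x[0]*x[1] + x[1]*x[2] + x[2]*x[3] = -4
  r_xx[2] = x[0]*x[2] + x[1]*x[3] = -18
  r_xx[3] = x[0]*x[3] = 4
r_xx = [4, -18, -4, 37, -4, -18, 4]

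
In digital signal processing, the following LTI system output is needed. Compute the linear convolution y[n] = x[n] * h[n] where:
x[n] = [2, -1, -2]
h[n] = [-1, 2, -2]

y[n] = sum_k x[k]*h[n-k]. Output length = len(x) + len(h) - 1 = 3 + 3 - 1 = 5.
y[0] = 2*-1 = -2
y[1] = -1*-1 + 2*2 = 5
y[2] = -2*-1 + -1*2 + 2*-2 = -4
y[3] = -2*2 + -1*-2 = -2
y[4] = -2*-2 = 4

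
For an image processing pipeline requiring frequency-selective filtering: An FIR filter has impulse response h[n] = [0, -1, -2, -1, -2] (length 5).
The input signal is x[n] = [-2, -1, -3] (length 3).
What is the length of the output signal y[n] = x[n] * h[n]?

For linear convolution, the output length is:
len(y) = len(x) + len(h) - 1 = 3 + 5 - 1 = 7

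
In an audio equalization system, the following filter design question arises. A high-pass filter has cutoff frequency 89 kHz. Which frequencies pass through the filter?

A high-pass filter passes all frequencies above the cutoff frequency 89 kHz and attenuates lower frequencies.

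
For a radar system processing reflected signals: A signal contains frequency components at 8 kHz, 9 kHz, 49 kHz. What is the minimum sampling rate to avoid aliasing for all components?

The highest frequency component is f_max = 49 kHz.
Nyquist rate = 2 * f_max = 2 * 49 kHz = 98 kHz.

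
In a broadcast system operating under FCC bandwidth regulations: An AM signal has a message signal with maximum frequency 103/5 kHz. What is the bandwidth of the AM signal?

In AM (double-sideband), the bandwidth is twice the message frequency.
BW = 2 * f_m = 2 * 103/5 kHz = 206/5 kHz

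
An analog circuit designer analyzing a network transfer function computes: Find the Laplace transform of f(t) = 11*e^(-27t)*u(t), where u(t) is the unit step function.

Standard Laplace transform pair:
e^(-at)*u(t) <-> 1/(s+a)
With a = 27: L{11*e^(-27t)*u(t)} = 11/(s+27), ROC: Re(s) > -27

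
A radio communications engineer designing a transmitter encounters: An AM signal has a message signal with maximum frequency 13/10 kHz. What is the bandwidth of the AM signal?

In AM (double-sideband), the bandwidth is twice the message frequency.
BW = 2 * f_m = 2 * 13/10 kHz = 13/5 kHz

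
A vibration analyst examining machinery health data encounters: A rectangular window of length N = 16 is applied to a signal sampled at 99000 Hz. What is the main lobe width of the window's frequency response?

For a rectangular window of length N,
the main lobe width in frequency is 2*f_s/N.
= 2*99000/16 = 12375 Hz
This determines the minimum frequency separation for resolving two sinusoids.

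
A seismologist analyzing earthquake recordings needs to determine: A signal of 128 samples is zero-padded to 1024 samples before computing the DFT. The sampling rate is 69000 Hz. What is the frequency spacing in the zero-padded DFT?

Original DFT: N = 128, resolution = f_s/N = 69000/128 = 8625/16 Hz
Zero-padded DFT: N = 1024, resolution = f_s/N = 69000/1024 = 8625/128 Hz
Zero-padding interpolates the spectrum (finer frequency grid)
but does NOT improve the true spectral resolution (ability to resolve close frequencies).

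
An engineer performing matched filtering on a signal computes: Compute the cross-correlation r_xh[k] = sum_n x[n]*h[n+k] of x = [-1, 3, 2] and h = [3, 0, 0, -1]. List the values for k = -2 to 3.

Both sequences indexed from 0 and zero outside their support.
Lags with overlap: k = -2 to 3.
  r_xh[-2] = x[2]*h[0] = 6
  r_xh[-1] = x[1]*h[0] + x[2]*h[1] = 9
  r_xh[0] = x[0]*h[0] + x[1]*h[1] + x[2]*h[2] = -3
  r_xh[1] = x[0]*h[1] + x[1]*h[2] + x[2]*h[3] = -2
  r_xh[2] = x[0]*h[2] + x[1]*h[3] = -3
  r_xh[3] = x[0]*h[3] = 1
r_xh = [6, 9, -3, -2, -3, 1] (for k = -2, ..., 3)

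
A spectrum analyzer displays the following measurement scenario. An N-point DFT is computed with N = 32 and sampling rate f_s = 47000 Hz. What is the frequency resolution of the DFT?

DFT frequency resolution = f_s / N
= 47000 / 32 = 5875/4 Hz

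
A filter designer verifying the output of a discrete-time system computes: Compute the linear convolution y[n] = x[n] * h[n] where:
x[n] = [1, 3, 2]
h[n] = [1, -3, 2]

y[n] = sum_k x[k]*h[n-k]. Output length = len(x) + len(h) - 1 = 3 + 3 - 1 = 5.
y[0] = 1*1 = 1
y[1] = 3*1 + 1*-3 = 0
y[2] = 2*1 + 3*-3 + 1*2 = -5
y[3] = 2*-3 + 3*2 = 0
y[4] = 2*2 = 4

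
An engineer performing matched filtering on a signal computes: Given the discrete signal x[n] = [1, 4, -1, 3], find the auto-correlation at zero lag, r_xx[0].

The auto-correlation at zero lag r_xx[0] equals the signal energy.
r_xx[0] = sum of x[n]^2 = 1^2 + 4^2 + (-1)^2 + 3^2
= 1 + 16 + 1 + 9 = 27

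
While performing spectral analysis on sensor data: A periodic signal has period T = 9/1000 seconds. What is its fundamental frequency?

The fundamental frequency is the reciprocal of the period.
f = 1/T = 1/(9/1000) = 1000/9 Hz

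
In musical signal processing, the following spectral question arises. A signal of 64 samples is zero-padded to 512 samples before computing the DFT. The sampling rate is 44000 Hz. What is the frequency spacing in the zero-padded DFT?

Original DFT: N = 64, resolution = f_s/N = 44000/64 = 1375/2 Hz
Zero-padded DFT: N = 512, resolution = f_s/N = 44000/512 = 1375/16 Hz
Zero-padding interpolates the spectrum (finer frequency grid)
but does NOT improve the true spectral resolution (ability to resolve close frequencies).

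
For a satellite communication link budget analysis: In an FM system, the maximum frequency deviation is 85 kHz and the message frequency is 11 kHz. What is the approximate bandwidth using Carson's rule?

Carson's rule: BW = 2*(delta_f + f_m)
= 2*(85 + 11) kHz = 192 kHz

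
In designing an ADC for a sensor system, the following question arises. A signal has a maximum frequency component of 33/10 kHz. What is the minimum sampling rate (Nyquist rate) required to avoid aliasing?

By the Nyquist-Shannon sampling theorem,
the minimum sampling rate (Nyquist rate) must be at least 2 * f_max.
Nyquist rate = 2 * 33/10 kHz = 33/5 kHz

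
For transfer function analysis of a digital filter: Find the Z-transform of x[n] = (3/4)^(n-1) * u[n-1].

Time-shifting property: if X(z) = Z{x[n]}, then Z{x[n-d]} = z^(-d) * X(z)
X(z) = z/(z - 3/4) for x[n] = (3/4)^n * u[n]
Z{x[n-1]} = z^(-1) * z/(z - 3/4) = 1/(z - 3/4)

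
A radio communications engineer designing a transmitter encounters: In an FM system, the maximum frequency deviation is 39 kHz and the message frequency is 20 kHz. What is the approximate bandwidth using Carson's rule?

Carson's rule: BW = 2*(delta_f + f_m)
= 2*(39 + 20) kHz = 118 kHz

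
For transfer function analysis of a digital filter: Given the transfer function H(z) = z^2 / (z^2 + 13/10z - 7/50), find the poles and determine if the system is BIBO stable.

Poles are roots of the denominator: z^2 + 13/10z - 7/50 = 0.
Quadratic formula: z = [-(13/10) +/- sqrt((13/10)^2 - 4*(-7/50))] / 2
Discriminant = 169/100 + 14/25 = 9/4; sqrt = 3/2.
z = (-13/10 +/- 3/2) / 2 => z = 1/10 or z = -7/5.
|p1| = 7/5, |p2| = 1/10.
For BIBO stability, all poles must lie inside the unit circle (|p| < 1).
System is UNSTABLE since at least one |p| >= 1.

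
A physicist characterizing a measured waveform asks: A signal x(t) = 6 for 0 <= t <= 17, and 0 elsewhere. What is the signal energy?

Energy = integral of |x(t)|^2 dt over the signal duration
= 6^2 * 17 = 36 * 17 = 612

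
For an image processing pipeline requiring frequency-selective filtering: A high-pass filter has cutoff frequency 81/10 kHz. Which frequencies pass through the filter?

A high-pass filter passes all frequencies above the cutoff frequency 81/10 kHz and attenuates lower frequencies.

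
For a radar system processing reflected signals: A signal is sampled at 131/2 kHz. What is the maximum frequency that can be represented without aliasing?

The maximum frequency that can be represented without aliasing
is the Nyquist frequency: f_max = f_s / 2 = 131/2 kHz / 2 = 131/4 kHz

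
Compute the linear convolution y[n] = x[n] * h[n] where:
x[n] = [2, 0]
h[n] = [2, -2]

y[n] = sum_k x[k]*h[n-k]. Output length = len(x) + len(h) - 1 = 2 + 2 - 1 = 3.
y[0] = 2*2 = 4
y[1] = 0*2 + 2*-2 = -4
y[2] = 0*-2 = 0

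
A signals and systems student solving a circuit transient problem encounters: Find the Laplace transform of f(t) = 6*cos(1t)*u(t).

Standard pair: cos(wt)*u(t) <-> s/(s^2+w^2)
With w = 1: L{6*cos(1t)*u(t)} = 6s/(s^2+1)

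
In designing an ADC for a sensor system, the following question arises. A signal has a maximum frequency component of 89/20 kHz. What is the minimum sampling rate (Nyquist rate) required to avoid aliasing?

By the Nyquist-Shannon sampling theorem,
the minimum sampling rate (Nyquist rate) must be at least 2 * f_max.
Nyquist rate = 2 * 89/20 kHz = 89/10 kHz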